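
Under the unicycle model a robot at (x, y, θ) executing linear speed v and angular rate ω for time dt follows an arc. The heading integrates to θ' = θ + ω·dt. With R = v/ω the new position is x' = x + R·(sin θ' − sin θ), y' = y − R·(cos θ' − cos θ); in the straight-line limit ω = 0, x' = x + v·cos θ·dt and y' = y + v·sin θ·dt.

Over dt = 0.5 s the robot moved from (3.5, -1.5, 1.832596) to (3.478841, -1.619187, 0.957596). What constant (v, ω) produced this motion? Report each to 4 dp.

v = -0.2500, ω = -1.7500

Δθ = 0.957596 − 1.832596 = -0.875000
ω = Δθ/dt = -0.875000/0.5 = -1.7500
R = −Δy/(cos θ' − cos θ) = 0.1429
v = R·ω = 0.1429·-1.7500 = -0.2500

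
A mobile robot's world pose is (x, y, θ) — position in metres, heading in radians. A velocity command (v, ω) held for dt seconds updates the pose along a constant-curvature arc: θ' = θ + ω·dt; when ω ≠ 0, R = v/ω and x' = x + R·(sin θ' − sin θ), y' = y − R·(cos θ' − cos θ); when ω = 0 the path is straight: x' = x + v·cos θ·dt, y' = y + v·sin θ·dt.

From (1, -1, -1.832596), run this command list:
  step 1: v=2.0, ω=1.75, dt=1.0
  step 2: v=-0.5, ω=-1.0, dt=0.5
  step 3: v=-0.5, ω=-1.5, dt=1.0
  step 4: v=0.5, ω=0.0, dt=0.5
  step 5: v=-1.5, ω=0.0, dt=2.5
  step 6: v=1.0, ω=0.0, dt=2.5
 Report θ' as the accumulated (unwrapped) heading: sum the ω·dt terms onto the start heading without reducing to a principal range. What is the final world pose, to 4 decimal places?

step 1: θ'=-0.0826 (R=1.1429) → pose (2.0096, -2.4348, -0.0826)
step 2: θ'=-0.5826 (R=0.5000) → pose (1.7758, -2.3540, -0.5826)
step 3: θ'=-2.0826 (R=0.3333) → pose (1.6686, -1.9124, -2.0826)
step 4: θ'=-2.0826 (straight) → pose (1.5461, -2.1303, -2.0826)
step 5: θ'=-2.0826 (straight) → pose (3.3827, 1.1391, -2.0826)
step 6: θ'=-2.0826 (straight) → pose (2.1583, -1.0405, -2.0826)

(2.1583, -1.0405, -2.0826)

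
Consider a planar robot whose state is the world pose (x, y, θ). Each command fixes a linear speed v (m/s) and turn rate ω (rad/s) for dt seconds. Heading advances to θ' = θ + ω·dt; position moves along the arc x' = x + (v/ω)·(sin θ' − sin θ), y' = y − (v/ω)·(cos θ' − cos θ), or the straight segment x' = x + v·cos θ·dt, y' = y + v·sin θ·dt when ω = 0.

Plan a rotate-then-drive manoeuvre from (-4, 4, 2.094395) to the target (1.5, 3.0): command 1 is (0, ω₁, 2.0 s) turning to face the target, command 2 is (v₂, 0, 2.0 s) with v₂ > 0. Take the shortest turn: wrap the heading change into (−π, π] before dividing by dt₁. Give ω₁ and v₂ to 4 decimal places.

heading to target = atan2(3−4, 1.5−-4) = -0.1799
Δθ = wrap(-0.1799 − 2.0944) = -2.2742; ω₁ = Δθ/dt₁ = -1.1371
distance = √((1.5−-4)² + (3−4)²) = 5.5902; v₂ = distance/dt₂ = 2.7951

ω₁ = -1.1371, v₂ = 2.7951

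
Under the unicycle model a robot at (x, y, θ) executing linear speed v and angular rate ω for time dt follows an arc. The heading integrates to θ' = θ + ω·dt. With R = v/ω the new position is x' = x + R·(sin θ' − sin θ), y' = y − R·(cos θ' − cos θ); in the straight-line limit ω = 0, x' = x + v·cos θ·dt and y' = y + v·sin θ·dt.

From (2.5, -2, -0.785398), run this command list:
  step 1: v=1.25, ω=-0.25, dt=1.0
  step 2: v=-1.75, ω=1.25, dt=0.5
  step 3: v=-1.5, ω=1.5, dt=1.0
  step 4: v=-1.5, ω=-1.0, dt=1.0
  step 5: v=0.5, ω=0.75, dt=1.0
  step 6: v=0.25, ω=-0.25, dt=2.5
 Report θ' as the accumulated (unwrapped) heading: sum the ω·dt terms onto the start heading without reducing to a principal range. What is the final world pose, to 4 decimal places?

step 1: θ'=-1.0354 (R=-5.0000) → pose (3.2648, -2.9846, -1.0354)
step 2: θ'=-0.4104 (R=-1.4000) → pose (2.6193, -2.4151, -0.4104)
step 3: θ'=1.0896 (R=-1.0000) → pose (1.3338, -2.8693, 1.0896)
step 4: θ'=0.0896 (R=1.5000) → pose (0.1384, -3.6690, 0.0896)
step 5: θ'=0.8396 (R=0.6667) → pose (0.5750, -3.4502, 0.8396)
step 6: θ'=0.2146 (R=-1.0000) → pose (1.1064, -3.1409, 0.2146)

(1.1064, -3.1409, 0.2146)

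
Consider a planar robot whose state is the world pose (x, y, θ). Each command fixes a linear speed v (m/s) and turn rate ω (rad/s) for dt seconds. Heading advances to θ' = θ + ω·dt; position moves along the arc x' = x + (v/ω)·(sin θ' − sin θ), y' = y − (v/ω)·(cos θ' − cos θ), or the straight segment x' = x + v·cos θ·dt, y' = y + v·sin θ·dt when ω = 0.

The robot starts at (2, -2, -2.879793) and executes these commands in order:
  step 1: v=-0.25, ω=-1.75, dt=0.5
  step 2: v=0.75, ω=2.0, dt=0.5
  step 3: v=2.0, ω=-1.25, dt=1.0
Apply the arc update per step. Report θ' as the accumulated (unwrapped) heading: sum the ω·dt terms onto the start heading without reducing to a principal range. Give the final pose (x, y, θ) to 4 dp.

(-0.0575, -1.5388, -4.0048)

step 1: θ'=-3.7548 (R=0.1429) → pose (2.1192, -2.0212, -3.7548)
step 2: θ'=-2.7548 (R=0.3750) → pose (1.7619, -1.9805, -2.7548)
step 3: θ'=-4.0048 (R=-1.6000) → pose (-0.0575, -1.5388, -4.0048)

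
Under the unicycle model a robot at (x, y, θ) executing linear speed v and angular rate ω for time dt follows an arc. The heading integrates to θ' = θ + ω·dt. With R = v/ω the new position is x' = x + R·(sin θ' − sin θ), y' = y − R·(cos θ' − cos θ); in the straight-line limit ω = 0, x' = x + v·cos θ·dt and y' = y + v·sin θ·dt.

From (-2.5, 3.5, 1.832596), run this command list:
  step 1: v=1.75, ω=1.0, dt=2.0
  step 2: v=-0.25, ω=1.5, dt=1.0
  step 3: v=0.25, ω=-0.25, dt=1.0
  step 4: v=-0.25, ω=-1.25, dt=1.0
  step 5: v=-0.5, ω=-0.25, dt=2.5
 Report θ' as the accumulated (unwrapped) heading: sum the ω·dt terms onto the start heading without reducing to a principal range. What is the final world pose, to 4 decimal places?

step 1: θ'=3.8326 (R=1.7500) → pose (-5.3057, 4.3956, 3.8326)
step 2: θ'=5.3326 (R=-0.1667) → pose (-5.2763, 4.6209, 5.3326)
step 3: θ'=5.0826 (R=-1.0000) → pose (-5.1578, 4.4015, 5.0826)
step 4: θ'=3.8326 (R=0.2000) → pose (-5.0988, 4.6280, 3.8326)
step 5: θ'=3.2076 (R=2.0000) → pose (-3.9561, 5.0824, 3.2076)

(-3.9561, 5.0824, 3.2076)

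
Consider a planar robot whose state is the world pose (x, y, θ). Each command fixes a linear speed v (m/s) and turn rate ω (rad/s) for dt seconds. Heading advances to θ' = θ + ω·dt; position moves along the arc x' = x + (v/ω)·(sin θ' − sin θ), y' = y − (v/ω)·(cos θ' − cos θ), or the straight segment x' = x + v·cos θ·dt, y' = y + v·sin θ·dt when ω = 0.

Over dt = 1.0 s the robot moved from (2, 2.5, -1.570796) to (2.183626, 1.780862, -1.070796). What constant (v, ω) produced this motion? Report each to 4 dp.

Δθ = -1.070796 − -1.570796 = 0.500000
ω = Δθ/dt = 0.500000/1.0 = 0.5000
R = −Δy/(cos θ' − cos θ) = 1.5000
v = R·ω = 1.5000·0.5000 = 0.7500

v = 0.7500, ω = 0.5000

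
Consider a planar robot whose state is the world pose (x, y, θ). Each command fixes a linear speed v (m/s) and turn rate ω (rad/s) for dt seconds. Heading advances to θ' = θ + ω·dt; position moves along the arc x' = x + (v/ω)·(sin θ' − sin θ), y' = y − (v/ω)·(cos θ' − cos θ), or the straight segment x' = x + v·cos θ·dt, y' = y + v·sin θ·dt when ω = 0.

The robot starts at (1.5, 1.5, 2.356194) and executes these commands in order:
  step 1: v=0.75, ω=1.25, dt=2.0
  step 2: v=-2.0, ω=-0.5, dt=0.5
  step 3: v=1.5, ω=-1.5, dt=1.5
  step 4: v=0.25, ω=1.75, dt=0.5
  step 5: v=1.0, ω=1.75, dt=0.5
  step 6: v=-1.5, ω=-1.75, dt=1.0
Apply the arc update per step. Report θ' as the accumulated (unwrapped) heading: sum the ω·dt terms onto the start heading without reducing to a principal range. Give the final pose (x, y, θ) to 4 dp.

step 1: θ'=4.8562 (R=0.6000) → pose (0.4819, 0.9898, 4.8562)
step 2: θ'=4.6062 (R=4.0000) → pose (0.4632, 1.9870, 4.6062)
step 3: θ'=2.3562 (R=-1.0000) → pose (-1.2383, 1.3859, 2.3562)
step 4: θ'=3.2312 (R=0.1429) → pose (-1.3521, 1.4271, 3.2312)
step 5: θ'=4.1062 (R=0.5714) → pose (-1.7706, 1.1836, 4.1062)
step 6: θ'=2.3562 (R=0.8571) → pose (-0.4601, 1.3013, 2.3562)

(-0.4601, 1.3013, 2.3562)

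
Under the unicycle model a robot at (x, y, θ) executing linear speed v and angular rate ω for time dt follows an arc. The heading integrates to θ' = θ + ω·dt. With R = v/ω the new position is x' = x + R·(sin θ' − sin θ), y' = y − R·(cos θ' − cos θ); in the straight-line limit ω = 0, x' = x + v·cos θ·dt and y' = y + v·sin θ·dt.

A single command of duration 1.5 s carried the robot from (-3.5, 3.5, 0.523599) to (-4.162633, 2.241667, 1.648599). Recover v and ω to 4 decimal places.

v = -1.0000, ω = 0.7500

Δθ = 1.648599 − 0.523599 = 1.125000
ω = Δθ/dt = 1.125000/1.5 = 0.7500
R = −Δy/(cos θ' − cos θ) = -1.3333
v = R·ω = -1.3333·0.7500 = -1.0000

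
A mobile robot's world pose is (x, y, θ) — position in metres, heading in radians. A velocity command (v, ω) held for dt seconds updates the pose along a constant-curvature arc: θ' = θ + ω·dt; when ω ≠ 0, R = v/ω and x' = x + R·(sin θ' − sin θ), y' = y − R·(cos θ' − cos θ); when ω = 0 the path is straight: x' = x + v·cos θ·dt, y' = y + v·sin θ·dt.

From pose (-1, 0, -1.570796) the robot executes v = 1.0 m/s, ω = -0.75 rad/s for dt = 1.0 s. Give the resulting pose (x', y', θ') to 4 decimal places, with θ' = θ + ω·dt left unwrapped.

θ' = -1.5708 + -0.75·1.0 = -2.3208
R = v/ω = 1.0/-0.75 = -1.3333
x' = -1 + -1.3333·(sin -2.3208 − sin -1.5708) = -1.3577
y' = 0 − -1.3333·(cos -2.3208 − cos -1.5708) = -0.9089

(-1.3577, -0.9089, -2.3208)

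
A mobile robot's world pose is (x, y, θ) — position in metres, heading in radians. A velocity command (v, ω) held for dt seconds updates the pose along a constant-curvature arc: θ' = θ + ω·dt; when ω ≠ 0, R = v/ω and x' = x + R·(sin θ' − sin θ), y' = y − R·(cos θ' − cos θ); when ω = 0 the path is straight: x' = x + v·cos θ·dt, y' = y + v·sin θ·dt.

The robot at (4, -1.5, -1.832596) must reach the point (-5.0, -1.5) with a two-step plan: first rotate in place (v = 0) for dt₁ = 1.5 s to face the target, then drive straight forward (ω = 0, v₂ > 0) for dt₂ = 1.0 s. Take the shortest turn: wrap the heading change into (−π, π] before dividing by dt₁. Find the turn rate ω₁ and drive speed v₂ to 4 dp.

ω₁ = -0.8727, v₂ = 9.0000

heading to target = atan2(-1.5−-1.5, -5−4) = 3.1416
Δθ = wrap(3.1416 − -1.8326) = -1.3090; ω₁ = Δθ/dt₁ = -0.8727
distance = √((-5−4)² + (-1.5−-1.5)²) = 9.0000; v₂ = distance/dt₂ = 9.0000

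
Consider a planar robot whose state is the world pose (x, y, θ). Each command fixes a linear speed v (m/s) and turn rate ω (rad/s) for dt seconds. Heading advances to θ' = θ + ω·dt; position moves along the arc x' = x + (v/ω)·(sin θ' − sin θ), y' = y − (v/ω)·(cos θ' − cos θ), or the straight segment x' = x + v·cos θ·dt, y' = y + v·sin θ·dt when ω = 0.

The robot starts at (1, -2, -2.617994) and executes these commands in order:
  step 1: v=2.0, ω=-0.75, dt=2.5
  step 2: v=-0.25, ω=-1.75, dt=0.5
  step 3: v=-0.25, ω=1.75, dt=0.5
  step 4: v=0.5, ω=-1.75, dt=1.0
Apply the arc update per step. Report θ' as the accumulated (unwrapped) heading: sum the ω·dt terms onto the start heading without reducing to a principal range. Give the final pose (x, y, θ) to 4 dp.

(-2.7211, -0.1597, -6.2430)

step 1: θ'=-4.4930 (R=-2.6667) → pose (-2.9361, -0.2710, -4.4930)
step 2: θ'=-5.3680 (R=0.1429) → pose (-2.9623, -0.3892, -5.3680)
step 3: θ'=-4.4930 (R=-0.1429) → pose (-2.9885, -0.5073, -4.4930)
step 4: θ'=-6.2430 (R=-0.2857) → pose (-2.7211, -0.1597, -6.2430)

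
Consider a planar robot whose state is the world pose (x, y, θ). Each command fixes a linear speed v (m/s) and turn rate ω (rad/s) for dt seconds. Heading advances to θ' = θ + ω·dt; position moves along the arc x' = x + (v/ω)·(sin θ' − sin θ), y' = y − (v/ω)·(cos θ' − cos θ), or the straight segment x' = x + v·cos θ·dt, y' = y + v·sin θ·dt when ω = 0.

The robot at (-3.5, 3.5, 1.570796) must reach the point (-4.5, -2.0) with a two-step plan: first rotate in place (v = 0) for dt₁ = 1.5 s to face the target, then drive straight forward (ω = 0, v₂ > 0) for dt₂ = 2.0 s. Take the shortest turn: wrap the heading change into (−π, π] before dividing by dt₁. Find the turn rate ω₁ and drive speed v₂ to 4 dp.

heading to target = atan2(-2−3.5, -4.5−-3.5) = -1.7506
Δθ = wrap(-1.7506 − 1.5708) = 2.9617; ω₁ = Δθ/dt₁ = 1.9745
distance = √((-4.5−-3.5)² + (-2−3.5)²) = 5.5902; v₂ = distance/dt₂ = 2.7951

ω₁ = 1.9745, v₂ = 2.7951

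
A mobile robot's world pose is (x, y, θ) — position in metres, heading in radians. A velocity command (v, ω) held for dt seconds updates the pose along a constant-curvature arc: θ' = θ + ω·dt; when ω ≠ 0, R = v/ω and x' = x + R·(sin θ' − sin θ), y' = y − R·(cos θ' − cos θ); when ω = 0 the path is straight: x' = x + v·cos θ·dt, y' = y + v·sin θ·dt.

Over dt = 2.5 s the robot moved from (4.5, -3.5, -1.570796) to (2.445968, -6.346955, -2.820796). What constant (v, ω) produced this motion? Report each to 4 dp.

v = 1.5000, ω = -0.5000

Δθ = -2.820796 − -1.570796 = -1.250000
ω = Δθ/dt = -1.250000/2.5 = -0.5000
R = −Δy/(cos θ' − cos θ) = -3.0000
v = R·ω = -3.0000·-0.5000 = 1.5000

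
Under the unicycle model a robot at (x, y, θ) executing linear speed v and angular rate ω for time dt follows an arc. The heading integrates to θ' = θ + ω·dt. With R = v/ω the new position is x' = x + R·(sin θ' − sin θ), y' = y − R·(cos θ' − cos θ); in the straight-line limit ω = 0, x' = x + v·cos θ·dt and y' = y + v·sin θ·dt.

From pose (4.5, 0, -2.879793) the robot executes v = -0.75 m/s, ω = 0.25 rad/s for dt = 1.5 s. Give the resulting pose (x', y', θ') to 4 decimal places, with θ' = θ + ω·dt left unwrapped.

θ' = -2.8798 + 0.25·1.5 = -2.5048
R = v/ω = -0.75/0.25 = -3.0000
x' = 4.5 + -3.0000·(sin -2.5048 − sin -2.8798) = 5.5074
y' = 0 − -3.0000·(cos -2.5048 − cos -2.8798) = 0.4858

(5.5074, 0.4858, -2.5048)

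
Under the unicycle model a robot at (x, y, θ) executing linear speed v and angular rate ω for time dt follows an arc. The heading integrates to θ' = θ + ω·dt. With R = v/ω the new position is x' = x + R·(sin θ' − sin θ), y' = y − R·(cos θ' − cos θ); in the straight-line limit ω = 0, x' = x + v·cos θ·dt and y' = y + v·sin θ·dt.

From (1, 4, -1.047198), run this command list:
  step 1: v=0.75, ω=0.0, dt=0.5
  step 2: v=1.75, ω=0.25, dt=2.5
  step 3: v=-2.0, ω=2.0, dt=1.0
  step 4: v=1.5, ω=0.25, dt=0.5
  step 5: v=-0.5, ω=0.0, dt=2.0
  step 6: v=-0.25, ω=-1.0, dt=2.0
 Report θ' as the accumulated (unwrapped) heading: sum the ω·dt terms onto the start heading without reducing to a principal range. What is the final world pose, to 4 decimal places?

(2.7301, -0.6448, -0.2972)

step 1: θ'=-1.0472 (straight) → pose (1.1875, 3.6752, -1.0472)
step 2: θ'=-0.4222 (R=7.0000) → pose (4.3813, 0.7899, -0.4222)
step 3: θ'=1.5778 (R=-1.0000) → pose (2.9716, -0.1293, 1.5778)
step 4: θ'=1.7028 (R=6.0000) → pose (2.9195, 0.6184, 1.7028)
step 5: θ'=1.7028 (straight) → pose (3.0511, -0.3729, 1.7028)
step 6: θ'=-0.2972 (R=0.2500) → pose (2.7301, -0.6448, -0.2972)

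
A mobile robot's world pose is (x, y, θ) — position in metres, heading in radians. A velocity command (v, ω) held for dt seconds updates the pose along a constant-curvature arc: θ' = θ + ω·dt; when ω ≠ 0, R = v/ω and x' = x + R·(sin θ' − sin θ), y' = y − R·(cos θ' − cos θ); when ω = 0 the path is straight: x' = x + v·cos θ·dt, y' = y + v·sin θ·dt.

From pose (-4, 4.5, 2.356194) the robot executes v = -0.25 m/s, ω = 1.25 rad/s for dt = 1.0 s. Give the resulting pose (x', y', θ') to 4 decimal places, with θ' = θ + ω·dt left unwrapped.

(-3.7690, 4.4626, 3.6062)

θ' = 2.3562 + 1.25·1.0 = 3.6062
R = v/ω = -0.25/1.25 = -0.2000
x' = -4 + -0.2000·(sin 3.6062 − sin 2.3562) = -3.7690
y' = 4.5 − -0.2000·(cos 3.6062 − cos 2.3562) = 4.4626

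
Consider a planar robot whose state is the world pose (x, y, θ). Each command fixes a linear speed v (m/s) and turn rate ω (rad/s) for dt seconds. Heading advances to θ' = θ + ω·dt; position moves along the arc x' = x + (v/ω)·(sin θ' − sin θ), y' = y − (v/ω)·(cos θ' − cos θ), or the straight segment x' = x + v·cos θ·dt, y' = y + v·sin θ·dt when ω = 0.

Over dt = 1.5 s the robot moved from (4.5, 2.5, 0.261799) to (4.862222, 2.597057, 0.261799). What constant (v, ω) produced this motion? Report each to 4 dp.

v = 0.2500, ω = 0.0000

Δθ = 0.261799 − 0.261799 = 0.000000
ω = Δθ/dt = 0.000000/1.5 = 0.0000
ω = 0 → v = (Δx·cos θ + Δy·sin θ)/dt = 0.2500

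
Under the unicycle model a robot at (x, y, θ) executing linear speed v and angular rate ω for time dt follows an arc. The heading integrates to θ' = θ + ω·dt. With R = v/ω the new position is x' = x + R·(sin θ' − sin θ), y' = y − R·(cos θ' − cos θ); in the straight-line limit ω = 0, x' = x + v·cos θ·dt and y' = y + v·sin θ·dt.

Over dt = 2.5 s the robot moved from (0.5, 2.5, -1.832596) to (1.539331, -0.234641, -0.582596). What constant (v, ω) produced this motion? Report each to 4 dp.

Δθ = -0.582596 − -1.832596 = 1.250000
ω = Δθ/dt = 1.250000/2.5 = 0.5000
R = −Δy/(cos θ' − cos θ) = 2.5000
v = R·ω = 2.5000·0.5000 = 1.2500

v = 1.2500, ω = 0.5000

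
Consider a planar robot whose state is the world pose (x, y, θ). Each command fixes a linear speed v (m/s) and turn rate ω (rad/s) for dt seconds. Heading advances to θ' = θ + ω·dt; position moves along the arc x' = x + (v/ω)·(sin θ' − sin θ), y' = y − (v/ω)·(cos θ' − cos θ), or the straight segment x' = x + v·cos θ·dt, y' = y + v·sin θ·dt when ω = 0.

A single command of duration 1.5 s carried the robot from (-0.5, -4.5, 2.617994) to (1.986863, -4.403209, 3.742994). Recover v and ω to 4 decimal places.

v = -1.7500, ω = 0.7500

Δθ = 3.742994 − 2.617994 = 1.125000
ω = Δθ/dt = 1.125000/1.5 = 0.7500
R = Δx/(sin θ' − sin θ) = -2.3333
v = R·ω = -2.3333·0.7500 = -1.7500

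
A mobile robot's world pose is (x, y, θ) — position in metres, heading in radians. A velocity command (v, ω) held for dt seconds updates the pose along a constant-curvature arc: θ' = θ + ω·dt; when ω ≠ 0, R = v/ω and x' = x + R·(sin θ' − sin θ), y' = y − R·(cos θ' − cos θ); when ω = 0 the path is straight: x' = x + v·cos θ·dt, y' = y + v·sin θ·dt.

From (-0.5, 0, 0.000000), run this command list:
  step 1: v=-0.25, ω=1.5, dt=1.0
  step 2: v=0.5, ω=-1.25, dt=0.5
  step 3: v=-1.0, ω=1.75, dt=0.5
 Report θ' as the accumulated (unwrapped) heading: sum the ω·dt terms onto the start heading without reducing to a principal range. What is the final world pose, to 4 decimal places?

(-0.6979, -0.3949, 1.7500)

step 1: θ'=1.5000 (R=-0.1667) → pose (-0.6662, -0.1549, 1.5000)
step 2: θ'=0.8750 (R=-0.4000) → pose (-0.5743, 0.0732, 0.8750)
step 3: θ'=1.7500 (R=-0.5714) → pose (-0.6979, -0.3949, 1.7500)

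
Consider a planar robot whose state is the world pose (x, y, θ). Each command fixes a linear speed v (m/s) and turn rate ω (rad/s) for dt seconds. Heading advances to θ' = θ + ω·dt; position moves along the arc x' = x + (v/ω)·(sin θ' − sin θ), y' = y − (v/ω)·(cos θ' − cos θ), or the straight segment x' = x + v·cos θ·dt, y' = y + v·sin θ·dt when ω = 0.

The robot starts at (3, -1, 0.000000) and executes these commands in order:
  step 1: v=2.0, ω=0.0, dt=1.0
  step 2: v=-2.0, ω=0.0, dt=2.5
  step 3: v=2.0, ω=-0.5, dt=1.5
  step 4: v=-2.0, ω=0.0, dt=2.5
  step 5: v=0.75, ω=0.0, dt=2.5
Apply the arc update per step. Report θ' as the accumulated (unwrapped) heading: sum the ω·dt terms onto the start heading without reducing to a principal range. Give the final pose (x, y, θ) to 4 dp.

step 1: θ'=0.0000 (straight) → pose (5.0000, -1.0000, 0.0000)
step 2: θ'=0.0000 (straight) → pose (0.0000, -1.0000, 0.0000)
step 3: θ'=-0.7500 (R=-4.0000) → pose (2.7266, -2.0732, -0.7500)
step 4: θ'=-0.7500 (straight) → pose (-0.9319, 1.3349, -0.7500)
step 5: θ'=-0.7500 (straight) → pose (0.4400, 0.0569, -0.7500)

(0.4400, 0.0569, -0.7500)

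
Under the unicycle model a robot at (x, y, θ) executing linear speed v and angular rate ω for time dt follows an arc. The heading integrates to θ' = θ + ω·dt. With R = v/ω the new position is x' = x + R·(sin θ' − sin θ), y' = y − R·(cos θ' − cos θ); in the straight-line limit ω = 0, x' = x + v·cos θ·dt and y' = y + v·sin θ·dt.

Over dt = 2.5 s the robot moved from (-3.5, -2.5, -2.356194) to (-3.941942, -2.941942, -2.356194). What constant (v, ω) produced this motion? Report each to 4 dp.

Δθ = -2.356194 − -2.356194 = 0.000000
ω = Δθ/dt = 0.000000/2.5 = 0.0000
ω = 0 → v = (Δx·cos θ + Δy·sin θ)/dt = 0.2500

v = 0.2500, ω = 0.0000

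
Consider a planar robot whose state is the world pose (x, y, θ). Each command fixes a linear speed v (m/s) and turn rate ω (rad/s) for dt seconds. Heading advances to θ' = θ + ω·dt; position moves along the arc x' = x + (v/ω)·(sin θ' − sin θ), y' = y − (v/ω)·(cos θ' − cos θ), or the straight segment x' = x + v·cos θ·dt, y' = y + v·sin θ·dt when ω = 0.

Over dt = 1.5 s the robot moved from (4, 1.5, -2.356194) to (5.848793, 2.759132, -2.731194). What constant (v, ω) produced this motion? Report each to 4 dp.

Δθ = -2.731194 − -2.356194 = -0.375000
ω = Δθ/dt = -0.375000/1.5 = -0.2500
R = Δx/(sin θ' − sin θ) = 6.0000
v = R·ω = 6.0000·-0.2500 = -1.5000

v = -1.5000, ω = -0.2500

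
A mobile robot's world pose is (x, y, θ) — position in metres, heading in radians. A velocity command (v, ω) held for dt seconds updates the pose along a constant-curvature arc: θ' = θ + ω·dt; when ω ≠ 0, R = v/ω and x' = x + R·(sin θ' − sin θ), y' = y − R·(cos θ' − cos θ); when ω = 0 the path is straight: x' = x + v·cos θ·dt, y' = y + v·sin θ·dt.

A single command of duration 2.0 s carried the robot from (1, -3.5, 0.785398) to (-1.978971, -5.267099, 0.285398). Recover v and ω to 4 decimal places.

v = -1.7500, ω = -0.2500

Δθ = 0.285398 − 0.785398 = -0.500000
ω = Δθ/dt = -0.500000/2.0 = -0.2500
R = Δx/(sin θ' − sin θ) = 7.0000
v = R·ω = 7.0000·-0.2500 = -1.7500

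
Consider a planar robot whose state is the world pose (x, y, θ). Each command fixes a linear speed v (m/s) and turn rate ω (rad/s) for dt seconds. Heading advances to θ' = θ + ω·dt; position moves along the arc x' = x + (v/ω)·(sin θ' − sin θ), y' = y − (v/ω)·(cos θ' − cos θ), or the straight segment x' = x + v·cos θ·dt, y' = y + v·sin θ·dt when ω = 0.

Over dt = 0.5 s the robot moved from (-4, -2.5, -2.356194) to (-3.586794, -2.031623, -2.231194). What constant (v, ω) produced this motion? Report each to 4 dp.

v = -1.2500, ω = 0.2500

Δθ = -2.231194 − -2.356194 = 0.125000
ω = Δθ/dt = 0.125000/0.5 = 0.2500
R = −Δy/(cos θ' − cos θ) = -5.0000
v = R·ω = -5.0000·0.2500 = -1.2500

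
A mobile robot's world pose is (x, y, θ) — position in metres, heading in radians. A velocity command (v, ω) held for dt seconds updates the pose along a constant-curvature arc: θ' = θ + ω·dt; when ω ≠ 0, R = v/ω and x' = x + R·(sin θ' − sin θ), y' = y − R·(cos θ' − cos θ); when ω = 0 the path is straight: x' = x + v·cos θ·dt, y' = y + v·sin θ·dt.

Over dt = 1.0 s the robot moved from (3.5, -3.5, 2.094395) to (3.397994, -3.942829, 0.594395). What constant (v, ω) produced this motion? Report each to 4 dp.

v = -0.5000, ω = -1.5000

Δθ = 0.594395 − 2.094395 = -1.500000
ω = Δθ/dt = -1.500000/1.0 = -1.5000
R = −Δy/(cos θ' − cos θ) = 0.3333
v = R·ω = 0.3333·-1.5000 = -0.5000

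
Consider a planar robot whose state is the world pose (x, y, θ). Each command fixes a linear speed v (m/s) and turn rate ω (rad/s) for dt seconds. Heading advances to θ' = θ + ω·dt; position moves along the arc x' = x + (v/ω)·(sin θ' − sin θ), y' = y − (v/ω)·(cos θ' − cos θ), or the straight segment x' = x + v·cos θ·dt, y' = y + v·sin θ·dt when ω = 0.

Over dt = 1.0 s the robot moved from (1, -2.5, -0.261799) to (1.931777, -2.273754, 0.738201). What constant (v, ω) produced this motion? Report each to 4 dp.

v = 1.0000, ω = 1.0000

Δθ = 0.738201 − -0.261799 = 1.000000
ω = Δθ/dt = 1.000000/1.0 = 1.0000
R = Δx/(sin θ' − sin θ) = 1.0000
v = R·ω = 1.0000·1.0000 = 1.0000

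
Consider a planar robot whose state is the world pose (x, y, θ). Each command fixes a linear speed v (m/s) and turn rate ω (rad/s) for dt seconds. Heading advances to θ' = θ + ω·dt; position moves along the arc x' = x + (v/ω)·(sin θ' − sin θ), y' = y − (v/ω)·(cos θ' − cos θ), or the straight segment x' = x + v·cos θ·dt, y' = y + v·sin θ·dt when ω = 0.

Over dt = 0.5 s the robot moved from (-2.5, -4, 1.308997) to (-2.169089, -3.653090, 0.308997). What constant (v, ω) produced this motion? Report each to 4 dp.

Δθ = 0.308997 − 1.308997 = -1.000000
ω = Δθ/dt = -1.000000/0.5 = -2.0000
R = −Δy/(cos θ' − cos θ) = -0.5000
v = R·ω = -0.5000·-2.0000 = 1.0000

v = 1.0000, ω = -2.0000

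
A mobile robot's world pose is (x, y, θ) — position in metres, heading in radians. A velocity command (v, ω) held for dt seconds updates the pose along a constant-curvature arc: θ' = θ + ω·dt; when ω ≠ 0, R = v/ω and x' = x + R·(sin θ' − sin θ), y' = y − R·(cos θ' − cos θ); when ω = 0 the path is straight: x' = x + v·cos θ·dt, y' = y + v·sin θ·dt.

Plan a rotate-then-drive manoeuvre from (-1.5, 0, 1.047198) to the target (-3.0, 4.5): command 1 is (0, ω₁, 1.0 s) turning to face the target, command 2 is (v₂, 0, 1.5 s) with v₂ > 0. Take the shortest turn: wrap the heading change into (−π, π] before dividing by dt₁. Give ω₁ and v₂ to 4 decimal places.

heading to target = atan2(4.5−0, -3−-1.5) = 1.8925
Δθ = wrap(1.8925 − 1.0472) = 0.8453; ω₁ = Δθ/dt₁ = 0.8453
distance = √((-3−-1.5)² + (4.5−0)²) = 4.7434; v₂ = distance/dt₂ = 3.1623

ω₁ = 0.8453, v₂ = 3.1623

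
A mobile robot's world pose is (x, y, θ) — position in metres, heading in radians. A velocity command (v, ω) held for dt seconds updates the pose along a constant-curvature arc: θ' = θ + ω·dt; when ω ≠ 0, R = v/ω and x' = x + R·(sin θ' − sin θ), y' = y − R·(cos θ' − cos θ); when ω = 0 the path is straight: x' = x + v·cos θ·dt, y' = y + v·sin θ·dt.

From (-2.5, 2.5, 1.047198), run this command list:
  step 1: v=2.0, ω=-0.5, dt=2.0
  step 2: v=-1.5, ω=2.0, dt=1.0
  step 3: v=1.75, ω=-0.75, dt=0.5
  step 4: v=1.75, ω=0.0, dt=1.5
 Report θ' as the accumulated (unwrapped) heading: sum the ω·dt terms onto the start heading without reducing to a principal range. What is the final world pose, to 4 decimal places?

step 1: θ'=0.0472 (R=-4.0000) → pose (0.7754, 4.4955, 0.0472)
step 2: θ'=2.0472 (R=-0.7500) → pose (0.1443, 3.4024, 2.0472)
step 3: θ'=1.6722 (R=-2.3333) → pose (-0.1036, 4.2363, 1.6722)
step 4: θ'=1.6722 (straight) → pose (-0.3693, 6.8478, 1.6722)

(-0.3693, 6.8478, 1.6722)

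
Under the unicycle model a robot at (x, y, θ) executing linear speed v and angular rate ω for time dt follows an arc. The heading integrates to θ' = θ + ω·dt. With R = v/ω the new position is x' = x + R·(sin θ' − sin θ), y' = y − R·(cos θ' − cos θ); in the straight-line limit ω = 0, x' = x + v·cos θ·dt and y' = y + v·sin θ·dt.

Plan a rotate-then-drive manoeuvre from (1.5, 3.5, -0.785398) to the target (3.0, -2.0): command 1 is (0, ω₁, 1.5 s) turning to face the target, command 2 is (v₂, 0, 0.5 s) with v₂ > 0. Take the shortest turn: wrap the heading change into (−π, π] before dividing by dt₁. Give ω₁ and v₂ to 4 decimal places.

heading to target = atan2(-2−3.5, 3−1.5) = -1.3045
Δθ = wrap(-1.3045 − -0.7854) = -0.5191; ω₁ = Δθ/dt₁ = -0.3461
distance = √((3−1.5)² + (-2−3.5)²) = 5.7009; v₂ = distance/dt₂ = 11.4018

ω₁ = -0.3461, v₂ = 11.4018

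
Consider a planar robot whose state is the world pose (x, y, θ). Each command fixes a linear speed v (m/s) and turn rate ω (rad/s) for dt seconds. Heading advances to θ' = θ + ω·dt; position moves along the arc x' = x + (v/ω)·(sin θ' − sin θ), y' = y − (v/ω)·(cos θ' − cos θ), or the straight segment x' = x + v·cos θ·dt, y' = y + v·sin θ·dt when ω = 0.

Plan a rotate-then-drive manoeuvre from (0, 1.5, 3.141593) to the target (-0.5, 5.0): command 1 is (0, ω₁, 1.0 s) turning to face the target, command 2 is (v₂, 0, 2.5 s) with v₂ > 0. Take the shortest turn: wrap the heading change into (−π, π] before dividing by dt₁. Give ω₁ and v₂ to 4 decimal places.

heading to target = atan2(5−1.5, -0.5−0) = 1.7127
Δθ = wrap(1.7127 − 3.1416) = -1.4289; ω₁ = Δθ/dt₁ = -1.4289
distance = √((-0.5−0)² + (5−1.5)²) = 3.5355; v₂ = distance/dt₂ = 1.4142

ω₁ = -1.4289, v₂ = 1.4142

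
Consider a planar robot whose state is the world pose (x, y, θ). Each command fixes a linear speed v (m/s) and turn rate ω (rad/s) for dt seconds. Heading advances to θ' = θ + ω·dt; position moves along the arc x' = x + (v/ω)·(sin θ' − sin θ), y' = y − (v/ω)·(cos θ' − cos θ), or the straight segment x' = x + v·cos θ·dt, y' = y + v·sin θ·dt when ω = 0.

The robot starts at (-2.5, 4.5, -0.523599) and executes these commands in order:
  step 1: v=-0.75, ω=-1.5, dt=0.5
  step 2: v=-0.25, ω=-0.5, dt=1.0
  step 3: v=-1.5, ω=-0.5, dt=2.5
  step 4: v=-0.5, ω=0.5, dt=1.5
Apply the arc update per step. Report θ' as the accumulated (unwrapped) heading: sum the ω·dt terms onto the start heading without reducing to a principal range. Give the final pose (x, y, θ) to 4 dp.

step 1: θ'=-1.2736 (R=0.5000) → pose (-2.7281, 4.7866, -1.2736)
step 2: θ'=-1.7736 (R=0.5000) → pose (-2.7398, 5.0337, -1.7736)
step 3: θ'=-3.0236 (R=3.0000) → pose (-0.1544, 7.4086, -3.0236)
step 4: θ'=-2.2736 (R=-1.0000) → pose (0.4909, 7.7553, -2.2736)

(0.4909, 7.7553, -2.2736)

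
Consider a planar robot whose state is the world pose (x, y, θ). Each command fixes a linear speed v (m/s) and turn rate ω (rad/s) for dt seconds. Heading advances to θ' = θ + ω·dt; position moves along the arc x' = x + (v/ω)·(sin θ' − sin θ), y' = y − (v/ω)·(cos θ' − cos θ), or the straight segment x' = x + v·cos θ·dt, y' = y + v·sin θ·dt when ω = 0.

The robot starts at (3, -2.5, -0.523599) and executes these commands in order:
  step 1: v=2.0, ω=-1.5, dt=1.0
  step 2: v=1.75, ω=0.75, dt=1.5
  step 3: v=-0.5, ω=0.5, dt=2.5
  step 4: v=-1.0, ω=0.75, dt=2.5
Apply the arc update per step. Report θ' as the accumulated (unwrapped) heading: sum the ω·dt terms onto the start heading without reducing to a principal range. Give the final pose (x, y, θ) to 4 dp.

(2.0801, -8.4603, 2.2264)

step 1: θ'=-2.0236 (R=-1.3333) → pose (3.5323, -4.2380, -2.0236)
step 2: θ'=-0.8986 (R=2.3333) → pose (3.8048, -6.7118, -0.8986)
step 3: θ'=0.3514 (R=-1.0000) → pose (2.6781, -6.3956, 0.3514)
step 4: θ'=2.2264 (R=-1.3333) → pose (2.0801, -8.4603, 2.2264)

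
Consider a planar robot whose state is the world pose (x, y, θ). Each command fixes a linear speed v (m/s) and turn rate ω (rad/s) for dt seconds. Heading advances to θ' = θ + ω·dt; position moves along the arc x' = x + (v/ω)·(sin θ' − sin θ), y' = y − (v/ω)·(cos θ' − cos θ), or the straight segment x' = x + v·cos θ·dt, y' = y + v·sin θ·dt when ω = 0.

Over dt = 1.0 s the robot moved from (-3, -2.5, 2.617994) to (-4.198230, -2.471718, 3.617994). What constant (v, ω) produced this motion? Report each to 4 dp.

v = 1.2500, ω = 1.0000

Δθ = 3.617994 − 2.617994 = 1.000000
ω = Δθ/dt = 1.000000/1.0 = 1.0000
R = Δx/(sin θ' − sin θ) = 1.2500
v = R·ω = 1.2500·1.0000 = 1.2500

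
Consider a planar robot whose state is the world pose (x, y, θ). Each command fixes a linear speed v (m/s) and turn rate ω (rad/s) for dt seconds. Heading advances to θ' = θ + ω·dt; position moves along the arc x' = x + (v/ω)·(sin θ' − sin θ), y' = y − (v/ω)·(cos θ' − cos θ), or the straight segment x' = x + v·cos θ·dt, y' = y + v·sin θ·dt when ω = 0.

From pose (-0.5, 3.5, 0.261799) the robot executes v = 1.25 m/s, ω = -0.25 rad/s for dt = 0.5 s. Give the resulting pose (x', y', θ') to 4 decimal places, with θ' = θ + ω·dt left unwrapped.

(0.1122, 3.6237, 0.1368)

θ' = 0.2618 + -0.25·0.5 = 0.1368
R = v/ω = 1.25/-0.25 = -5.0000
x' = -0.5 + -5.0000·(sin 0.1368 − sin 0.2618) = 0.1122
y' = 3.5 − -5.0000·(cos 0.1368 − cos 0.2618) = 3.6237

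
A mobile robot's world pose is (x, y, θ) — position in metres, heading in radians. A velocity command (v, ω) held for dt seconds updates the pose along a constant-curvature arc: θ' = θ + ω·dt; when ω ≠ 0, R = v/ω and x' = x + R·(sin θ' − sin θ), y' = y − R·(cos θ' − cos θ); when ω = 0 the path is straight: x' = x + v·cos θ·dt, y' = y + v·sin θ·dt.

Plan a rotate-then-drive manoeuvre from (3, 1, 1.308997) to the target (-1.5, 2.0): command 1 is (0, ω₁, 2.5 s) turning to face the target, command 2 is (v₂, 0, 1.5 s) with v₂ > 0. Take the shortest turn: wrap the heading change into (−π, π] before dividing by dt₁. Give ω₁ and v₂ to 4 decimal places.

ω₁ = 0.6456, v₂ = 3.0732

heading to target = atan2(2−1, -1.5−3) = 2.9229
Δθ = wrap(2.9229 − 1.3090) = 1.6139; ω₁ = Δθ/dt₁ = 0.6456
distance = √((-1.5−3)² + (2−1)²) = 4.6098; v₂ = distance/dt₂ = 3.0732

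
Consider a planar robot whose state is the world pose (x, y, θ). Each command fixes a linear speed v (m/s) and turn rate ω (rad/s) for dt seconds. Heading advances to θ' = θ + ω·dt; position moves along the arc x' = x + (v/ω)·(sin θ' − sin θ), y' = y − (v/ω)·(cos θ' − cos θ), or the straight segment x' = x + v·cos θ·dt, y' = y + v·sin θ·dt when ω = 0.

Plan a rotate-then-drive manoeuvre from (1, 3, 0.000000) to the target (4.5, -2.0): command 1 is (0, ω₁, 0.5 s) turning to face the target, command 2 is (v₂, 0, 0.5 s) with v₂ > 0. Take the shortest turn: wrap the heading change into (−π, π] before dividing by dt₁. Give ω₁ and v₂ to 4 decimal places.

heading to target = atan2(-2−3, 4.5−1) = -0.9601
Δθ = wrap(-0.9601 − 0.0000) = -0.9601; ω₁ = Δθ/dt₁ = -1.9201
distance = √((4.5−1)² + (-2−3)²) = 6.1033; v₂ = distance/dt₂ = 12.2066

ω₁ = -1.9201, v₂ = 12.2066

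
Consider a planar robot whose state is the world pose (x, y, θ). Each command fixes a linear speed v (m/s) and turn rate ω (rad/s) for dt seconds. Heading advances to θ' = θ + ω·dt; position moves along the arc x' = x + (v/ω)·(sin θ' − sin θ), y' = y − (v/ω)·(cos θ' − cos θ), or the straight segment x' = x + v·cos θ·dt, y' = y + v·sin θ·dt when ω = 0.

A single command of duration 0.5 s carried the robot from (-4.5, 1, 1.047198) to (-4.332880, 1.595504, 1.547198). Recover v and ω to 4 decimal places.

v = 1.2500, ω = 1.0000

Δθ = 1.547198 − 1.047198 = 0.500000
ω = Δθ/dt = 0.500000/0.5 = 1.0000
R = −Δy/(cos θ' − cos θ) = 1.2500
v = R·ω = 1.2500·1.0000 = 1.2500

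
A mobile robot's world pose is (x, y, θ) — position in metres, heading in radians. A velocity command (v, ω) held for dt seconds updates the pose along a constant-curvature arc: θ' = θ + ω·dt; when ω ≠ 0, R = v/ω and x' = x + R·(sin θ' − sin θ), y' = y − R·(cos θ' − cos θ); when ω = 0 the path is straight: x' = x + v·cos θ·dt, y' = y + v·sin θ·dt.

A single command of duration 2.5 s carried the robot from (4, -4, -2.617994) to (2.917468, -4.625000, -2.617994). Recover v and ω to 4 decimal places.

v = 0.5000, ω = 0.0000

Δθ = -2.617994 − -2.617994 = 0.000000
ω = Δθ/dt = 0.000000/2.5 = 0.0000
ω = 0 → v = (Δx·cos θ + Δy·sin θ)/dt = 0.5000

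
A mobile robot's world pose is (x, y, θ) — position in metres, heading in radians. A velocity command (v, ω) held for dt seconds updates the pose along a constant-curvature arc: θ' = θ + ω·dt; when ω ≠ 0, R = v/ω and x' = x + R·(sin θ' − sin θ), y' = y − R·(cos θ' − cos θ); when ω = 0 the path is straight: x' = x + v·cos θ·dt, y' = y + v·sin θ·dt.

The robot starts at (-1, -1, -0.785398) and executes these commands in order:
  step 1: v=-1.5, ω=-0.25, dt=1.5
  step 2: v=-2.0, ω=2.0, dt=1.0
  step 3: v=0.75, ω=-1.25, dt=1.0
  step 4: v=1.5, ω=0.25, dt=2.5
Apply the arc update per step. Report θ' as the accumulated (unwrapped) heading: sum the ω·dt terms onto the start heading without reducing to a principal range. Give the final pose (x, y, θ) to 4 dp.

(0.4371, 0.9065, 0.2146)

step 1: θ'=-1.1604 (R=6.0000) → pose (-2.2591, 0.8488, -1.1604)
step 2: θ'=0.8396 (R=-1.0000) → pose (-3.9205, 1.1176, 0.8396)
step 3: θ'=-0.4104 (R=-0.6000) → pose (-3.2345, 1.2671, -0.4104)
step 4: θ'=0.2146 (R=6.0000) → pose (0.4371, 0.9065, 0.2146)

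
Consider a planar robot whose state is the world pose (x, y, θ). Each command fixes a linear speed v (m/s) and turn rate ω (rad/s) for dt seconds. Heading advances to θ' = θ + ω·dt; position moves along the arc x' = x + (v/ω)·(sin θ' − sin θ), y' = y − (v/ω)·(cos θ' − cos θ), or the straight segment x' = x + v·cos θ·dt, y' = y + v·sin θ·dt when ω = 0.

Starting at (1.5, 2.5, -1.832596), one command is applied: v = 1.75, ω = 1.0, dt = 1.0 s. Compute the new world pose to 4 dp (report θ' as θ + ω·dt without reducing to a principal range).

θ' = -1.8326 + 1.0·1.0 = -0.8326
R = v/ω = 1.75/1.0 = 1.7500
x' = 1.5 + 1.7500·(sin -0.8326 − sin -1.8326) = 1.8959
y' = 2.5 − 1.7500·(cos -0.8326 − cos -1.8326) = 0.8694

(1.8959, 0.8694, -0.8326)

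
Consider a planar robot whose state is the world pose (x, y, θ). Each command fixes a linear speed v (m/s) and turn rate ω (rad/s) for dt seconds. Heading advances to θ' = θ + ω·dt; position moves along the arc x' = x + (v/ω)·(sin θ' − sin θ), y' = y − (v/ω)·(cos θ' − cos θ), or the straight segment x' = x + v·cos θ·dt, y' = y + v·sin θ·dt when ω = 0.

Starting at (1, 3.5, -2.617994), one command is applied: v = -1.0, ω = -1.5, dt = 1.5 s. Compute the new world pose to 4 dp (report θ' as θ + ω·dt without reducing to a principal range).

(1.9919, 2.8193, -4.8680)

θ' = -2.6180 + -1.5·1.5 = -4.8680
R = v/ω = -1.0/-1.5 = 0.6667
x' = 1 + 0.6667·(sin -4.8680 − sin -2.6180) = 1.9919
y' = 3.5 − 0.6667·(cos -4.8680 − cos -2.6180) = 2.8193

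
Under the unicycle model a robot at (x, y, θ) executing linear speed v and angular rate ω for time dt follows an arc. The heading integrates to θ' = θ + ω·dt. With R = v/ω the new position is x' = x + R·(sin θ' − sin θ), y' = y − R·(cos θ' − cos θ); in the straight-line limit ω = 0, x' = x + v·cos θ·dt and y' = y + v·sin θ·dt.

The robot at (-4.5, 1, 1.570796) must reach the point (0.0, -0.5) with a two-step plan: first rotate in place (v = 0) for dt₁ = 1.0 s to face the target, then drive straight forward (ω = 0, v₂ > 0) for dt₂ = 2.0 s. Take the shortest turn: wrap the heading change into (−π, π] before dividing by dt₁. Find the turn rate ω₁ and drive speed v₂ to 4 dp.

ω₁ = -1.8925, v₂ = 2.3717

heading to target = atan2(-0.5−1, 0−-4.5) = -0.3218
Δθ = wrap(-0.3218 − 1.5708) = -1.8925; ω₁ = Δθ/dt₁ = -1.8925
distance = √((0−-4.5)² + (-0.5−1)²) = 4.7434; v₂ = distance/dt₂ = 2.3717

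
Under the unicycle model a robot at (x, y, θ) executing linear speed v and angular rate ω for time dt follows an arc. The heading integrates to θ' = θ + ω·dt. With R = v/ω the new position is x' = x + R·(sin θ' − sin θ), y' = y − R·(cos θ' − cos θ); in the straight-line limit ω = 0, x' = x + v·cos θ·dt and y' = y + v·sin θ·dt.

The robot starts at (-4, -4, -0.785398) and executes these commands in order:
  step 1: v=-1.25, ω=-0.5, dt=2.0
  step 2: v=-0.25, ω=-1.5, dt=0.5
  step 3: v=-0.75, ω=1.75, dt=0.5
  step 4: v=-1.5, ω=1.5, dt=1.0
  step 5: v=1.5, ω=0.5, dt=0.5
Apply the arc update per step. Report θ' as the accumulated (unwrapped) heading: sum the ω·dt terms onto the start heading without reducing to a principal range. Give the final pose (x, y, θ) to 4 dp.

(-4.5130, -0.2343, 0.0896)

step 1: θ'=-1.7854 (R=2.5000) → pose (-4.6749, -1.6998, -1.7854)
step 2: θ'=-2.5354 (R=0.1667) → pose (-4.6070, -1.5984, -2.5354)
step 3: θ'=-1.6604 (R=-0.4286) → pose (-4.4243, -1.2845, -1.6604)
step 4: θ'=-0.1604 (R=-1.0000) → pose (-5.2606, -0.2079, -0.1604)
step 5: θ'=0.0896 (R=3.0000) → pose (-4.5130, -0.2343, 0.0896)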